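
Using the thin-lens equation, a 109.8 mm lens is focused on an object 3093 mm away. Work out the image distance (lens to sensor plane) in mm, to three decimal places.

1/dᵢ = 1/f − 1/dₒ = 1/109.8 − 1/3093 = 0.0087842 mm⁻¹.
dᵢ = 1/0.0087842 ≈ 113.8413 mm.

113.841 mm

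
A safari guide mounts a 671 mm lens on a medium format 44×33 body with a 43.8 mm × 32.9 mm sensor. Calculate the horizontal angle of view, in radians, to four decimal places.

0.0653 rad

Angle of view α = 2·arctan(w/2f) with w = 43.8 mm and f = 671 mm.
w/2f = 0.03264; arctan(0.03264) ≈ 0.0326 rad, so α ≈ 0.0653 rad.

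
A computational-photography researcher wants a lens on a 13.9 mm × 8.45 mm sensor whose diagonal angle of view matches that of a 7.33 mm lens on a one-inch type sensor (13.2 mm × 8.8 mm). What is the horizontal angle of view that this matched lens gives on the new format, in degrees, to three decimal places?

Sensor diagonal = √(13.2² + 8.8²) = √251.6800 ≈ 15.8644 mm.
Sensor diagonal = √(13.9² + 8.45²) = √264.6125 ≈ 16.2669 mm.
Equal diagonal AOV ⇒ f₂ = f₁ · 16.2669/15.8644 = 7.33 × 1.02537 ≈ 7.5160 mm.
Horizontal AOV on the new format = 2·arctan(13.9 / (2 × 7.5160)) = 2·arctan(0.92470) ≈ 85.5190°.

85.519°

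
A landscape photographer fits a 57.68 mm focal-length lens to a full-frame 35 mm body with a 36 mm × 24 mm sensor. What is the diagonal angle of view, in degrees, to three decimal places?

Sensor diagonal = √(36² + 24²) = √1872.0000 ≈ 43.2666 mm.
Angle of view α = 2·arctan(d/2f) with d = 43.2666 mm and f = 57.68 mm.
d/2f = 0.37506; arctan(0.37506) ≈ 20.5589°, so α ≈ 41.1179°.

41.118°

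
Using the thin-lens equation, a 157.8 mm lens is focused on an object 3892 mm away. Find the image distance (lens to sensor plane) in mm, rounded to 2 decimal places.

164.47 mm

1/dᵢ = 1/f − 1/dₒ = 1/157.8 − 1/3892 = 0.0060802 mm⁻¹.
dᵢ = 1/0.0060802 ≈ 164.4683 mm.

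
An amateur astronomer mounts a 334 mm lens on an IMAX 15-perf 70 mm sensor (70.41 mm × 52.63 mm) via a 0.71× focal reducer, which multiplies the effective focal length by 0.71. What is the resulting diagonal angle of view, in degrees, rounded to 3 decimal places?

Effective focal length f = 334 × 0.71 = 237.14 mm.
Sensor diagonal = √(70.41² + 52.63²) = √7727.4850 ≈ 87.9061 mm.
α = 2·arctan(87.906 / (2 × 237.14)) = 2·arctan(0.18535) ≈ 21.0008°.

21.001°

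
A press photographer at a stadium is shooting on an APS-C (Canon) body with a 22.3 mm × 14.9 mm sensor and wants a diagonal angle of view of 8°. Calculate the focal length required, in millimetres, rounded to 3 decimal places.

191.770 mm

Sensor diagonal = √(22.3² + 14.9²) = √719.3000 ≈ 26.8198 mm.
From α = 2·arctan(d/2f) we get f = d / (2·tan(α/2)).
With d = 26.8198 mm and α/2 = 4°, tan(α/2) ≈ 0.06993, so f ≈ 26.8198 / 0.13985 ≈ 191.7703 mm.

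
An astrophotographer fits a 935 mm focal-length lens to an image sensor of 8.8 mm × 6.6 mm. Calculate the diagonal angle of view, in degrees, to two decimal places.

0.67°

Sensor diagonal = √(8.8² + 6.6²) = √121.0000 ≈ 11.0000 mm.
Angle of view α = 2·arctan(d/2f) with d = 11.0000 mm and f = 935 mm.
d/2f = 0.00588; arctan(0.00588) ≈ 0.3370°, so α ≈ 0.6741°.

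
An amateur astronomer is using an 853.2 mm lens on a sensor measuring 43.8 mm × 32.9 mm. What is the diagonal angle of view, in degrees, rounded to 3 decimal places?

3.677°

Sensor diagonal = √(43.8² + 32.9²) = √3000.8500 ≈ 54.7800 mm.
Angle of view α = 2·arctan(d/2f) with d = 54.7800 mm and f = 853.2 mm.
d/2f = 0.03210; arctan(0.03210) ≈ 1.8387°, so α ≈ 3.6774°.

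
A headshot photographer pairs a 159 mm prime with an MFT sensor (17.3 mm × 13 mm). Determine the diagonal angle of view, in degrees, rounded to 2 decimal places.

7.79°

Sensor diagonal = √(17.3² + 13²) = √468.2900 ≈ 21.6400 mm.
Angle of view α = 2·arctan(d/2f) with d = 21.6400 mm and f = 159 mm.
d/2f = 0.06805; arctan(0.06805) ≈ 3.8930°, so α ≈ 7.7860°.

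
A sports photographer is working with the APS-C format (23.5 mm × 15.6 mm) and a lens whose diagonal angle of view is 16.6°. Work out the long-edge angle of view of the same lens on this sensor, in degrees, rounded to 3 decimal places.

Sensor diagonal = √(23.5² + 15.6²) = √795.6100 ≈ 28.2066 mm.
From the diagonal AOV: f = 28.2066 / (2·tan(8.3°)) = 28.2066 / 0.29177 ≈ 96.6745 mm.
Long-edge AOV = 2·arctan(23.5 / (2 × 96.6745)) = 2·arctan(0.12154) ≈ 13.8597°.

13.860°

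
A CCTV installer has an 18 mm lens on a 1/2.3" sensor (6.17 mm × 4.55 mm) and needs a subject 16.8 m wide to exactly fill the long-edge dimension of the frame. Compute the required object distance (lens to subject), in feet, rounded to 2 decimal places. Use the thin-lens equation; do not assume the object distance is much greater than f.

W: 16.8 m = 16800 mm.
Magnification m = w/W = dᵢ/dₒ; combined with 1/f = 1/dₒ + 1/dᵢ this gives dₒ = f·(1 + W/w).
dₒ = 18 mm × (1 + 16800/6.17) = 18 × 2723.8525 ≈ 49029.345 mm = 49029.345/304.8 ft = 160.857 ft.

160.86 ft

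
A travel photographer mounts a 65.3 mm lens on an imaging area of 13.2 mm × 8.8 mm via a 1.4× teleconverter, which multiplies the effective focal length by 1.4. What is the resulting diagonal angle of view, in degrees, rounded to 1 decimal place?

9.9°

Effective focal length f = 65.3 × 1.4 = 91.42 mm.
Sensor diagonal = √(13.2² + 8.8²) = √251.6800 ≈ 15.8644 mm.
α = 2·arctan(15.864 / (2 × 91.42)) = 2·arctan(0.08677) ≈ 9.9179°.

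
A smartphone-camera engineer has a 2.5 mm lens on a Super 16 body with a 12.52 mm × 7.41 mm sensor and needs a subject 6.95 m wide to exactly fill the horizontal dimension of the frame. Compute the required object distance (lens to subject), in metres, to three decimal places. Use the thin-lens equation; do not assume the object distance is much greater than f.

W: 6.95 m = 6950 mm.
Magnification m = w/W = dᵢ/dₒ; combined with 1/f = 1/dₒ + 1/dᵢ this gives dₒ = f·(1 + W/w).
dₒ = 2.5 mm × (1 + 6950/12.52) = 2.5 × 556.1118 ≈ 1390.280 mm = 1.39028 m.

1.390 m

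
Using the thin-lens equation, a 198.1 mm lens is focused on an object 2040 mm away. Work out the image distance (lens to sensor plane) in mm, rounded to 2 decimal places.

1/dᵢ = 1/f − 1/dₒ = 1/198.1 − 1/2040 = 0.0045578 mm⁻¹.
dᵢ = 1/0.0045578 ≈ 219.4060 mm.

219.41 mm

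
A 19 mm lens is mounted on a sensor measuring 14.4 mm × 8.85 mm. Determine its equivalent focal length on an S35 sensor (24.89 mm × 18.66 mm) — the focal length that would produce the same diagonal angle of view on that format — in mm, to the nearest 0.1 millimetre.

Sensor diagonal = √(14.4² + 8.85²) = √285.6825 ≈ 16.9021 mm.
Sensor diagonal = √(24.89² + 18.66²) = √967.7077 ≈ 31.1080 mm.
Equal angle of view means equal diagonal/f ratio, so f₂ = f₁ · (diagonal₂/diagonal₁) = 19 × 31.1080/16.9021.
f₂ = 19 × 1.84048 ≈ 34.969 mm.

35.0 mm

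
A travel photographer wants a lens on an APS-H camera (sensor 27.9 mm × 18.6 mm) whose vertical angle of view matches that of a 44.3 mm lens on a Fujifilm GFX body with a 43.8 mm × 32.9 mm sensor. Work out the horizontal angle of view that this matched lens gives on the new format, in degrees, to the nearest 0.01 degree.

58.24°

Equal vertical AOV ⇒ f₂ = f₁ · 18.6/32.9 = 44.3 × 0.56535 ≈ 25.0450 mm.
Horizontal AOV on the new format = 2·arctan(27.9 / (2 × 25.0450)) = 2·arctan(0.55700) ≈ 58.2354°.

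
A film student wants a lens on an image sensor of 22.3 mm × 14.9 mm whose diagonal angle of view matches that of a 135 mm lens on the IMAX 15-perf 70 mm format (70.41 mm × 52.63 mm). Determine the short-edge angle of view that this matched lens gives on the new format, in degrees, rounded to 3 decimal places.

Sensor diagonal = √(70.41² + 52.63²) = √7727.4850 ≈ 87.9061 mm.
Sensor diagonal = √(22.3² + 14.9²) = √719.3000 ≈ 26.8198 mm.
Equal diagonal AOV ⇒ f₂ = f₁ · 26.8198/87.9061 = 135 × 0.30510 ≈ 41.1879 mm.
Short-edge AOV on the new format = 2·arctan(14.9 / (2 × 41.1879)) = 2·arctan(0.18088) ≈ 20.5054°.

20.505°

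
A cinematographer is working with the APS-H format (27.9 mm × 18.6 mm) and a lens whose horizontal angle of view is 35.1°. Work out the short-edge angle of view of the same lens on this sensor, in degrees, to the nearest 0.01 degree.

From the horizontal AOV: f = 27.9 / (2·tan(17.55°)) = 27.9 / 0.63252 ≈ 44.1095 mm.
Short-edge AOV = 2·arctan(18.6 / (2 × 44.1095)) = 2·arctan(0.21084) ≈ 23.8116°.

23.81°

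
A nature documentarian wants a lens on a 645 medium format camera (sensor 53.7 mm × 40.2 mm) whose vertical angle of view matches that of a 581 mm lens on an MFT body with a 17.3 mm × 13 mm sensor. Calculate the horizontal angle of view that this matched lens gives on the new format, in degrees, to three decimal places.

1.712°

Equal vertical AOV ⇒ f₂ = f₁ · 40.2/13 = 581 × 3.09231 ≈ 1796.6308 mm.
Horizontal AOV on the new format = 2·arctan(53.7 / (2 × 1796.6308)) = 2·arctan(0.01494) ≈ 1.7124°.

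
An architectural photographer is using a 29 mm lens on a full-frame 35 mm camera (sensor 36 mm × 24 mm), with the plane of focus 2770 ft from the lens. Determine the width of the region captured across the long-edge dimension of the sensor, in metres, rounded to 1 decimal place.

1048.1 m

dₒ: 2770 ft × 304.8 mm/ft = 844295.97 mm.
Similar triangles through the lens centre give W/dₒ = w/dᵢ; with 1/f = 1/dₒ + 1/dᵢ this gives W = w·(dₒ − f)/f.
W = 36 mm × (844296 − 29) / 29 = 36 × 29112.6542 ≈ 1048055.553 mm = 1048.06 m.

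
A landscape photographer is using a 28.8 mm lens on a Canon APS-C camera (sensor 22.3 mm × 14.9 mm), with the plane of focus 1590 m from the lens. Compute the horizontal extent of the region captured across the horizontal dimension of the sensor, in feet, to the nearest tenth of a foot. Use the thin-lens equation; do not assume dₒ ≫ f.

dₒ: 1590 m = 1.59e+06 mm.
Similar triangles through the lens centre give W/dₒ = w/dᵢ; with 1/f = 1/dₒ + 1/dᵢ this gives W = w·(dₒ − f)/f.
W = 22.3 mm × (1.59e+06 − 28.8) / 28.8 = 22.3 × 55207.3333 ≈ 1231123.533 mm = 1231123.533/304.8 ft = 4039.12 ft.

4039.1 ft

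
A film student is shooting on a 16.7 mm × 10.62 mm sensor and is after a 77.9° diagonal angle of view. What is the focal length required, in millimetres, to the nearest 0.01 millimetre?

12.24 mm

Sensor diagonal = √(16.7² + 10.62²) = √391.6744 ≈ 19.7908 mm.
From α = 2·arctan(d/2f) we get f = d / (2·tan(α/2)).
With d = 19.7908 mm and α/2 = 38.95°, tan(α/2) ≈ 0.80834, so f ≈ 19.7908 / 1.61668 ≈ 12.2416 mm.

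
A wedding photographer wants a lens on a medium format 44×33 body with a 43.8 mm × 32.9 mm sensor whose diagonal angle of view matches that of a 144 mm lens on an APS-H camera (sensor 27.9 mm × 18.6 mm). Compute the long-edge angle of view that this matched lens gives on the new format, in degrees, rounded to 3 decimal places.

10.637°

Sensor diagonal = √(27.9² + 18.6²) = √1124.3700 ≈ 33.5316 mm.
Sensor diagonal = √(43.8² + 32.9²) = √3000.8500 ≈ 54.7800 mm.
Equal diagonal AOV ⇒ f₂ = f₁ · 54.7800/33.5316 = 144 × 1.63368 ≈ 235.2502 mm.
Long-edge AOV on the new format = 2·arctan(43.8 / (2 × 235.2502)) = 2·arctan(0.09309) ≈ 10.6369°.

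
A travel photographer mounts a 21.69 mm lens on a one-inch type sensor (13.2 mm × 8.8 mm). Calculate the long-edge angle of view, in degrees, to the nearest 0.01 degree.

33.85°

Angle of view α = 2·arctan(w/2f) with w = 13.2 mm and f = 21.69 mm.
w/2f = 0.30429; arctan(0.30429) ≈ 16.9244°, so α ≈ 33.8487°.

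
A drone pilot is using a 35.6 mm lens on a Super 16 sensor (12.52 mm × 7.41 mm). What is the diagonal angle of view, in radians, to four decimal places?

Sensor diagonal = √(12.52² + 7.41²) = √211.6585 ≈ 14.5485 mm.
Angle of view α = 2·arctan(d/2f) with d = 14.5485 mm and f = 35.6 mm.
d/2f = 0.20433; arctan(0.20433) ≈ 0.2016 rad, so α ≈ 0.4031 rad.

0.4031 rad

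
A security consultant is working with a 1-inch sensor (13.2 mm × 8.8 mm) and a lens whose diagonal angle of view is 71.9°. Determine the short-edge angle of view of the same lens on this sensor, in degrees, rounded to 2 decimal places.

43.83°

Sensor diagonal = √(13.2² + 8.8²) = √251.6800 ≈ 15.8644 mm.
From the diagonal AOV: f = 15.8644 / (2·tan(35.95°)) = 15.8644 / 1.45042 ≈ 10.9378 mm.
Short-edge AOV = 2·arctan(8.8 / (2 × 10.9378)) = 2·arctan(0.40227) ≈ 43.8273°.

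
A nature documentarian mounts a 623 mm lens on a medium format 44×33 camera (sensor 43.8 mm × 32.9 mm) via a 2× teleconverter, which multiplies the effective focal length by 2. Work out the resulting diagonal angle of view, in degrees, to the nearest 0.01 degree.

Effective focal length f = 623 × 2 = 1246 mm.
Sensor diagonal = √(43.8² + 32.9²) = √3000.8500 ≈ 54.7800 mm.
α = 2·arctan(54.780 / (2 × 1246)) = 2·arctan(0.02198) ≈ 2.5186°.

2.52°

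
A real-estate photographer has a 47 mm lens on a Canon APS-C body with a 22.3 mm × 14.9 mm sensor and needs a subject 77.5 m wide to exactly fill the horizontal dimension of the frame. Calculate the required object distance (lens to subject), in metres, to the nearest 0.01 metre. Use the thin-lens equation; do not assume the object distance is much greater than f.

W: 77.5 m = 77500 mm.
Magnification m = w/W = dᵢ/dₒ; combined with 1/f = 1/dₒ + 1/dᵢ this gives dₒ = f·(1 + W/w).
dₒ = 47 mm × (1 + 77500/22.3) = 47 × 3476.3363 ≈ 163387.807 mm = 163.388 m.

163.39 m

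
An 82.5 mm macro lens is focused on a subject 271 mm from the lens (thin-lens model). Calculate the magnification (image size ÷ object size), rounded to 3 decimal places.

0.438×

Thin lens: 1/f = 1/dₒ + 1/dᵢ → 1/dᵢ = 1/82.5 − 1/271 = 0.0084312 mm⁻¹, so dᵢ ≈ 118.6074 mm.
Magnification m = dᵢ/dₒ = 118.6074/271 ≈ 0.43767.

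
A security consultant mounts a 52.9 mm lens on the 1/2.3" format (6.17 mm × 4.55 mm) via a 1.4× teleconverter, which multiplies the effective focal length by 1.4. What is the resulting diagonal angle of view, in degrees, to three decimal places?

5.926°

Effective focal length f = 52.9 × 1.4 = 74.06 mm.
Sensor diagonal = √(6.17² + 4.55²) = √58.7714 ≈ 7.6663 mm.
α = 2·arctan(7.666 / (2 × 74.06)) = 2·arctan(0.05176) ≈ 5.9256°.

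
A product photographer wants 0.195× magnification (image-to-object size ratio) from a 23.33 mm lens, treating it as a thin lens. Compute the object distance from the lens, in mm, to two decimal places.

With m = dᵢ/dₒ and 1/f = 1/dₒ + 1/dᵢ, substituting dᵢ = m·dₒ gives 1/f = (1 + 1/m)/dₒ, hence dₒ = f·(1 + 1/m).
dₒ = 23.33 × (1 + 1/0.195) = 23.33 × 6.12821 ≈ 142.971 mm.

142.97 mm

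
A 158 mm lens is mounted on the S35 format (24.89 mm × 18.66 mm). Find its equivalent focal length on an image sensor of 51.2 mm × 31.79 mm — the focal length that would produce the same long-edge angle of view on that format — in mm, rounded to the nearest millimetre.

Equal angle of view means equal width/f ratio, so f₂ = f₁ · (width₂/width₁) = 158 × 51.2/24.89.
f₂ = 158 × 2.05705 ≈ 325.014 mm.

325 mm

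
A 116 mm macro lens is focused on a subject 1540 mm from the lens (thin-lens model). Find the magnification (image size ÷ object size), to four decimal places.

Thin lens: 1/f = 1/dₒ + 1/dᵢ → 1/dᵢ = 1/116 − 1/1540 = 0.0079713 mm⁻¹, so dᵢ ≈ 125.4494 mm.
Magnification m = dᵢ/dₒ = 125.4494/1540 ≈ 0.08146.

0.0815×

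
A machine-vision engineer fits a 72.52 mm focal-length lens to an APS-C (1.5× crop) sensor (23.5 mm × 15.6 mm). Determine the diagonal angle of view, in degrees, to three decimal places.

22.010°

Sensor diagonal = √(23.5² + 15.6²) = √795.6100 ≈ 28.2066 mm.
Angle of view α = 2·arctan(d/2f) with d = 28.2066 mm and f = 72.52 mm.
d/2f = 0.19447; arctan(0.19447) ≈ 11.0052°, so α ≈ 22.0104°.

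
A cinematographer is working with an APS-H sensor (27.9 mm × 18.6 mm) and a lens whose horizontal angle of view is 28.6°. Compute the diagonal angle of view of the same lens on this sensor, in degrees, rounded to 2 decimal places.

34.06°

From the horizontal AOV: f = 27.9 / (2·tan(14.3°)) = 27.9 / 0.50979 ≈ 54.7280 mm.
Sensor diagonal = √(27.9² + 18.6²) = √1124.3700 ≈ 33.5316 mm.
Diagonal AOV = 2·arctan(33.5316 / (2 × 54.7280)) = 2·arctan(0.30635) ≈ 34.0647°.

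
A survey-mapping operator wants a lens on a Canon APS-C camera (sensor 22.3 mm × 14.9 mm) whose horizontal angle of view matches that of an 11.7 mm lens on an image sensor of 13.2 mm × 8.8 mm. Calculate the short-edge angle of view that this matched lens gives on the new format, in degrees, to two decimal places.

41.30°

Equal horizontal AOV ⇒ f₂ = f₁ · 22.3/13.2 = 11.7 × 1.68939 ≈ 19.7659 mm.
Short-edge AOV on the new format = 2·arctan(14.9 / (2 × 19.7659)) = 2·arctan(0.37691) ≈ 41.3040°.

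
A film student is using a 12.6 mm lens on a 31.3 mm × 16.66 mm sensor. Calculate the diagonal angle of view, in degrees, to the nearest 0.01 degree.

Sensor diagonal = √(31.3² + 16.66²) = √1257.2456 ≈ 35.4577 mm.
Angle of view α = 2·arctan(d/2f) with d = 35.4577 mm and f = 12.6 mm.
d/2f = 1.40705; arctan(1.40705) ≈ 54.5983°, so α ≈ 109.1967°.

109.20°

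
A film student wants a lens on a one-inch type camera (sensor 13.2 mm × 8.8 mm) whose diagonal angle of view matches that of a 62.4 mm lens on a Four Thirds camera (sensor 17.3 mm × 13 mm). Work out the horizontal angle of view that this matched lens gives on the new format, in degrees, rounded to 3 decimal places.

16.419°

Sensor diagonal = √(17.3² + 13²) = √468.2900 ≈ 21.6400 mm.
Sensor diagonal = √(13.2² + 8.8²) = √251.6800 ≈ 15.8644 mm.
Equal diagonal AOV ⇒ f₂ = f₁ · 15.8644/21.6400 = 62.4 × 0.73311 ≈ 45.7458 mm.
Horizontal AOV on the new format = 2·arctan(13.2 / (2 × 45.7458)) = 2·arctan(0.14428) ≈ 16.4194°.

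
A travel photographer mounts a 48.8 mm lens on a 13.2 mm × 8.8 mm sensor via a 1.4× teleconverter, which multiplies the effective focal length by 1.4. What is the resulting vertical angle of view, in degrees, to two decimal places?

7.37°

Effective focal length f = 48.8 × 1.4 = 68.32 mm.
α = 2·arctan(8.8 / (2 × 68.32)) = 2·arctan(0.06440) ≈ 7.3698°.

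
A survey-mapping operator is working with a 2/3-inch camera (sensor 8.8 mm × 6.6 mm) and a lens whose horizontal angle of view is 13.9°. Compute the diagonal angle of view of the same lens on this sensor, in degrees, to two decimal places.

17.33°

From the horizontal AOV: f = 8.8 / (2·tan(6.95°)) = 8.8 / 0.24380 ≈ 36.0955 mm.
Sensor diagonal = √(8.8² + 6.6²) = √121.0000 ≈ 11.0000 mm.
Diagonal AOV = 2·arctan(11.0000 / (2 × 36.0955)) = 2·arctan(0.15237) ≈ 17.3274°.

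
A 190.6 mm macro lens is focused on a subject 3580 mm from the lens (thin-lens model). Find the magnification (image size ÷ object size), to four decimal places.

0.0562×

Thin lens: 1/f = 1/dₒ + 1/dᵢ → 1/dᵢ = 1/190.6 − 1/3580 = 0.0049673 mm⁻¹, so dᵢ ≈ 201.3182 mm.
Magnification m = dᵢ/dₒ = 201.3182/3580 ≈ 0.05623.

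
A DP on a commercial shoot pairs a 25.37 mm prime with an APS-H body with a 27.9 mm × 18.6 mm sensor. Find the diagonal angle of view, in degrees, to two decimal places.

Sensor diagonal = √(27.9² + 18.6²) = √1124.3700 ≈ 33.5316 mm.
Angle of view α = 2·arctan(d/2f) with d = 33.5316 mm and f = 25.37 mm.
d/2f = 0.66085; arctan(0.66085) ≈ 33.4588°, so α ≈ 66.9176°.

66.92°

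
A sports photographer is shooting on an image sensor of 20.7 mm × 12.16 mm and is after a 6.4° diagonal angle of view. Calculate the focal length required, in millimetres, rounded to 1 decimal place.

Sensor diagonal = √(20.7² + 12.16²) = √576.3556 ≈ 24.0074 mm.
From α = 2·arctan(d/2f) we get f = d / (2·tan(α/2)).
With d = 24.0074 mm and α/2 = 3.2°, tan(α/2) ≈ 0.05591, so f ≈ 24.0074 / 0.11182 ≈ 214.7020 mm.

214.7 mm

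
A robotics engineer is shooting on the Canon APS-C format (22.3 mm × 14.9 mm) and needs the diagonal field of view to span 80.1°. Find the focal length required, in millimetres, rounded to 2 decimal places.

Sensor diagonal = √(22.3² + 14.9²) = √719.3000 ≈ 26.8198 mm.
From α = 2·arctan(d/2f) we get f = d / (2·tan(α/2)).
With d = 26.8198 mm and α/2 = 40.05°, tan(α/2) ≈ 0.84059, so f ≈ 26.8198 / 1.68118 ≈ 15.9530 mm.

15.95 mm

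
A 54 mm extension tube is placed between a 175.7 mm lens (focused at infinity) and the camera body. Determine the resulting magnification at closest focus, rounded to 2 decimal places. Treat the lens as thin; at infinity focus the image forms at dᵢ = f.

The tube moves the image plane from f to f + e, so dᵢ = 175.7 + 54 = 229.7 mm. Focus is achieved when 1/f = 1/dₒ + 1/dᵢ, giving dₒ = 1/(1/f − 1/(f+e)).
Magnification m = dᵢ/dₒ = (f+e)·(1/f − 1/(f+e)) = e/f = 54/175.7 ≈ 0.3073.

0.31×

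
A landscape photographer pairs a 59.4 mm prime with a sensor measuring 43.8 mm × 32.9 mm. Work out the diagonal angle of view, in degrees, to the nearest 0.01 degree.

49.51°

Sensor diagonal = √(43.8² + 32.9²) = √3000.8500 ≈ 54.7800 mm.
Angle of view α = 2·arctan(d/2f) with d = 54.7800 mm and f = 59.4 mm.
d/2f = 0.46111; arctan(0.46111) ≈ 24.7550°, so α ≈ 49.5099°.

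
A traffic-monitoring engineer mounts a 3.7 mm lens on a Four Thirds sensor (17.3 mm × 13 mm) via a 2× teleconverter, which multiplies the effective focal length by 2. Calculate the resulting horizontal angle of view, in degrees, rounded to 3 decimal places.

98.907°

Effective focal length f = 3.7 × 2 = 7.4 mm.
α = 2·arctan(17.3 / (2 × 7.4)) = 2·arctan(1.16892) ≈ 98.9066°.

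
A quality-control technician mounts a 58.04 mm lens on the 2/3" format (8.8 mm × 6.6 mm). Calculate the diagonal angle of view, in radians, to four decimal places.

0.1890 rad

Sensor diagonal = √(8.8² + 6.6²) = √121.0000 ≈ 11.0000 mm.
Angle of view α = 2·arctan(d/2f) with d = 11.0000 mm and f = 58.04 mm.
d/2f = 0.09476; arctan(0.09476) ≈ 0.0945 rad, so α ≈ 0.1890 rad.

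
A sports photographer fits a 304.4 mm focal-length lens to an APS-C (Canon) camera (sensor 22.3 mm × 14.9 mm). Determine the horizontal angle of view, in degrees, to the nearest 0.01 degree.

Angle of view α = 2·arctan(w/2f) with w = 22.3 mm and f = 304.4 mm.
w/2f = 0.03663; arctan(0.03663) ≈ 2.0978°, so α ≈ 4.1955°.

4.20°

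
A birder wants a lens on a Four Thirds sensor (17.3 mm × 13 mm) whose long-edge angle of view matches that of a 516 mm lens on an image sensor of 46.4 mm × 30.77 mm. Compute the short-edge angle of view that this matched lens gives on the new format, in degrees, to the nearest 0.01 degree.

Equal long-edge AOV ⇒ f₂ = f₁ · 17.3/46.4 = 516 × 0.37284 ≈ 192.3879 mm.
Short-edge AOV on the new format = 2·arctan(13 / (2 × 192.3879)) = 2·arctan(0.03379) ≈ 3.8701°.

3.87°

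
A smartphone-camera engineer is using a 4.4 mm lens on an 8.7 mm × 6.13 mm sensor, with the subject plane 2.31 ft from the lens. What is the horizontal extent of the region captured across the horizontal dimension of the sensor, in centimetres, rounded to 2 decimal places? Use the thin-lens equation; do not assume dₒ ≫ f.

138.35 cm

dₒ: 2.31 ft × 304.8 mm/ft = 704.09 mm.
Similar triangles through the lens centre give W/dₒ = w/dᵢ; with 1/f = 1/dₒ + 1/dᵢ this gives W = w·(dₒ − f)/f.
W = 8.7 mm × (704.088 − 4.4) / 4.4 = 8.7 × 159.0200 ≈ 1383.474 mm = 138.347 cm.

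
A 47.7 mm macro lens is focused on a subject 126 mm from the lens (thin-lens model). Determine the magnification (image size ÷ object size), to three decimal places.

0.609×

Thin lens: 1/f = 1/dₒ + 1/dᵢ → 1/dᵢ = 1/47.7 − 1/126 = 0.0130279 mm⁻¹, so dᵢ ≈ 76.7586 mm.
Magnification m = dᵢ/dₒ = 76.7586/126 ≈ 0.60920.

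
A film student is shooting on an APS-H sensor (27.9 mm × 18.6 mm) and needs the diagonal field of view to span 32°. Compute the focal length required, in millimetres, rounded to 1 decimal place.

58.5 mm

Sensor diagonal = √(27.9² + 18.6²) = √1124.3700 ≈ 33.5316 mm.
From α = 2·arctan(d/2f) we get f = d / (2·tan(α/2)).
With d = 33.5316 mm and α/2 = 16°, tan(α/2) ≈ 0.28675, so f ≈ 33.5316 / 0.57349 ≈ 58.4693 mm.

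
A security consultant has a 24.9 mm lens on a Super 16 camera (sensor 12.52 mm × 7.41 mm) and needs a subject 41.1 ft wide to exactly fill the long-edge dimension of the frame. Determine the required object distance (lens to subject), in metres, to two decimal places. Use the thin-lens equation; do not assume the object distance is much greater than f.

24.94 m

W: 41.1 ft × 304.8 mm/ft = 12527.28 mm.
Magnification m = w/W = dᵢ/dₒ; combined with 1/f = 1/dₒ + 1/dᵢ this gives dₒ = f·(1 + W/w).
dₒ = 24.9 mm × (1 + 12527.3/12.52) = 24.9 × 1001.5814 ≈ 24939.378 mm = 24.9394 m.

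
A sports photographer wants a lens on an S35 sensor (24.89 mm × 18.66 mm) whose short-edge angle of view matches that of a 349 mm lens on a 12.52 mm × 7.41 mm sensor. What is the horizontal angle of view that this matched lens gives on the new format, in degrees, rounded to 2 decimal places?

Equal short-edge AOV ⇒ f₂ = f₁ · 18.66/7.41 = 349 × 2.51822 ≈ 878.8583 mm.
Horizontal AOV on the new format = 2·arctan(24.89 / (2 × 878.8583)) = 2·arctan(0.01416) ≈ 1.6226°.

1.62°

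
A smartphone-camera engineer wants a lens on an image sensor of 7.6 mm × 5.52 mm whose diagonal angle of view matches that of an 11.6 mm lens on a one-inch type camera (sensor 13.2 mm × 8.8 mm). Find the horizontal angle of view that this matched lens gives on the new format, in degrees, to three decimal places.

57.909°

Sensor diagonal = √(13.2² + 8.8²) = √251.6800 ≈ 15.8644 mm.
Sensor diagonal = √(7.6² + 5.52²) = √88.2304 ≈ 9.3931 mm.
Equal diagonal AOV ⇒ f₂ = f₁ · 9.3931/15.8644 = 11.6 × 0.59209 ≈ 6.8682 mm.
Horizontal AOV on the new format = 2·arctan(7.6 / (2 × 6.8682)) = 2·arctan(0.55327) ≈ 57.9093°.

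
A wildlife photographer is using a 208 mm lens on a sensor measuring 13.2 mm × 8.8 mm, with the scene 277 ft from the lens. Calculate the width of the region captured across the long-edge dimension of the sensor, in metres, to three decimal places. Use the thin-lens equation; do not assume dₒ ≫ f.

5.345 m

dₒ: 277 ft × 304.8 mm/ft = 84429.60 mm.
Similar triangles through the lens centre give W/dₒ = w/dᵢ; with 1/f = 1/dₒ + 1/dᵢ this gives W = w·(dₒ − f)/f.
W = 13.2 mm × (84429.6 − 208) / 208 = 13.2 × 404.9115 ≈ 5344.832 mm = 5.34483 m.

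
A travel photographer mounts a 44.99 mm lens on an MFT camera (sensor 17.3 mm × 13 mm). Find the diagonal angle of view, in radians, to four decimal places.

0.4720 rad

Sensor diagonal = √(17.3² + 13²) = √468.2900 ≈ 21.6400 mm.
Angle of view α = 2·arctan(d/2f) with d = 21.6400 mm and f = 44.99 mm.
d/2f = 0.24050; arctan(0.24050) ≈ 0.2360 rad, so α ≈ 0.4720 rad.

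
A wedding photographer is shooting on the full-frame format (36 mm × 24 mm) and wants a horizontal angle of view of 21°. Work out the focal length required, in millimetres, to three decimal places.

97.119 mm

From α = 2·arctan(w/2f) we get f = w / (2·tan(α/2)).
With w = 36 mm and α/2 = 10.5°, tan(α/2) ≈ 0.18534, so f ≈ 36 / 0.37068 ≈ 97.1193 mm.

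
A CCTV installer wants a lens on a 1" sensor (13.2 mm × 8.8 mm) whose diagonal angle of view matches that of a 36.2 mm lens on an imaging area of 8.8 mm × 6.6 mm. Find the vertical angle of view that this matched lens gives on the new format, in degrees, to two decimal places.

9.63°

Sensor diagonal = √(8.8² + 6.6²) = √121.0000 ≈ 11.0000 mm.
Sensor diagonal = √(13.2² + 8.8²) = √251.6800 ≈ 15.8644 mm.
Equal diagonal AOV ⇒ f₂ = f₁ · 15.8644/11.0000 = 36.2 × 1.44222 ≈ 52.2084 mm.
Vertical AOV on the new format = 2·arctan(8.8 / (2 × 52.2084)) = 2·arctan(0.08428) ≈ 9.6347°.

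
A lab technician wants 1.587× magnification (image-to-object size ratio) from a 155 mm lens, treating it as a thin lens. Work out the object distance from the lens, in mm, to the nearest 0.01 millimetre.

252.67 mm

With m = dᵢ/dₒ and 1/f = 1/dₒ + 1/dᵢ, substituting dᵢ = m·dₒ gives 1/f = (1 + 1/m)/dₒ, hence dₒ = f·(1 + 1/m).
dₒ = 155 × (1 + 1/1.587) = 155 × 1.63012 ≈ 252.669 mm.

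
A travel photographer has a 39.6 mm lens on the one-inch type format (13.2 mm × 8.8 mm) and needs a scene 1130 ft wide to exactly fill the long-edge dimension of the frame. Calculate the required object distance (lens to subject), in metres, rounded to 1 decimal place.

1033.3 m

W: 1130 ft × 304.8 mm/ft = 344423.99 mm.
Magnification m = w/W = dᵢ/dₒ; combined with 1/f = 1/dₒ + 1/dᵢ this gives dₒ = f·(1 + W/w).
dₒ = 39.6 mm × (1 + 344424/13.2) = 39.6 × 26093.7264 ≈ 1033311.567 mm = 1033.31 m.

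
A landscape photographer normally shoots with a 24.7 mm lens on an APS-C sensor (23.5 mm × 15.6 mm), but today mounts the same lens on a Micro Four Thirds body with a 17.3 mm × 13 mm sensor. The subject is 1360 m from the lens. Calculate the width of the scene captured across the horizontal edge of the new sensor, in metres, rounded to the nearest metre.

953 m

The focal length stays 24.7 mm; the relevant sensor dimension is now w = 17.3 mm. Object distance dₒ = 1360 m = 1.36e+06 mm.
Thin-lens field width W = w·(dₒ − f)/f = 17.3 × (1.36e+06 − 24.7)/24.7 ≈ 952533.307 mm = 952.533 m.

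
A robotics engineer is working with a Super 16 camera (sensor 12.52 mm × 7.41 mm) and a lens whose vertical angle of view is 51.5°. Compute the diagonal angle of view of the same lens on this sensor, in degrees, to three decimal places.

86.882°

From the vertical AOV: f = 7.41 / (2·tan(25.75°)) = 7.41 / 0.96469 ≈ 7.6813 mm.
Sensor diagonal = √(12.52² + 7.41²) = √211.6585 ≈ 14.5485 mm.
Diagonal AOV = 2·arctan(14.5485 / (2 × 7.6813)) = 2·arctan(0.94701) ≈ 86.8821°.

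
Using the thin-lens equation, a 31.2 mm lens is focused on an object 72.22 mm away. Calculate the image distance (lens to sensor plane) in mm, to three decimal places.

1/dᵢ = 1/f − 1/dₒ = 1/31.2 − 1/72.22 = 0.0182047 mm⁻¹.
dᵢ = 1/0.0182047 ≈ 54.9309 mm.

54.931 mm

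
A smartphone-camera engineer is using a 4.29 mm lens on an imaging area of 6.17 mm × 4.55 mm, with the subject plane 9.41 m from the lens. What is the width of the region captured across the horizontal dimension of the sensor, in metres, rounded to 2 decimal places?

dₒ: 9.41 m = 9410 mm.
Similar triangles through the lens centre give W/dₒ = w/dᵢ; with 1/f = 1/dₒ + 1/dᵢ this gives W = w·(dₒ − f)/f.
W = 6.17 mm × (9410 − 4.29) / 4.29 = 6.17 × 2192.4732 ≈ 13527.560 mm = 13.5276 m.

13.53 m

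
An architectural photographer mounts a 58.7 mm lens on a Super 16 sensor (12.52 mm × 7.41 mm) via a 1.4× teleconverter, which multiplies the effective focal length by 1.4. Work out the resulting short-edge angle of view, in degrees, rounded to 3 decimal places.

5.163°

Effective focal length f = 58.7 × 1.4 = 82.18 mm.
α = 2·arctan(7.41 / (2 × 82.18)) = 2·arctan(0.04508) ≈ 5.1627°.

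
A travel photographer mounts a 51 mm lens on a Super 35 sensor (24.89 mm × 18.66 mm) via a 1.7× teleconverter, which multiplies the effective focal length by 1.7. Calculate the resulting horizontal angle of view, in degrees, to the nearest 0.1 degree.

16.3°

Effective focal length f = 51 × 1.7 = 86.7 mm.
α = 2·arctan(24.89 / (2 × 86.7)) = 2·arctan(0.14354) ≈ 16.3370°.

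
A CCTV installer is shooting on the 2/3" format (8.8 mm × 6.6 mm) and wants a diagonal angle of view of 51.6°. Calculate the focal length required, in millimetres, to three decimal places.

Sensor diagonal = √(8.8² + 6.6²) = √121.0000 ≈ 11.0000 mm.
From α = 2·arctan(d/2f) we get f = d / (2·tan(α/2)).
With d = 11.0000 mm and α/2 = 25.8°, tan(α/2) ≈ 0.48342, so f ≈ 11.0000 / 0.96684 ≈ 11.3773 mm.

11.377 mm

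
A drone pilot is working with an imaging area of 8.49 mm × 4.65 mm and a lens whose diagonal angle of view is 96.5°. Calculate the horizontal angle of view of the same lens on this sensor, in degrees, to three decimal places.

88.998°

Sensor diagonal = √(8.49² + 4.65²) = √93.7026 ≈ 9.6800 mm.
From the diagonal AOV: f = 9.6800 / (2·tan(48.25°)) = 9.6800 / 2.24081 ≈ 4.3199 mm.
Horizontal AOV = 2·arctan(8.49 / (2 × 4.3199)) = 2·arctan(0.98267) ≈ 88.9983°.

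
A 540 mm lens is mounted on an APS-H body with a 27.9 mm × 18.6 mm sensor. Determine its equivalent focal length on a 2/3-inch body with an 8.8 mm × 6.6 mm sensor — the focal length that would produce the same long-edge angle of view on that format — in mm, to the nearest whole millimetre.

170 mm

Equal angle of view means equal width/f ratio, so f₂ = f₁ · (width₂/width₁) = 540 × 8.8/27.9.
f₂ = 540 × 0.31541 ≈ 170.323 mm.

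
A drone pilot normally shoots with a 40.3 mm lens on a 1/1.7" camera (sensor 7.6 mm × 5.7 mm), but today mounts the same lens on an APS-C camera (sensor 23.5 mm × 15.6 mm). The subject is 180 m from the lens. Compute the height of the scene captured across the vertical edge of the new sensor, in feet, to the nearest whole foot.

229 ft

The focal length stays 40.3 mm; the relevant sensor dimension is now h = 15.6 mm. Object distance dₒ = 180 m = 180000 mm.
Thin-lens field height W = h·(dₒ − f)/f = 15.6 × (180000 − 40.3)/40.3 ≈ 69661.819 mm = 69661.819/304.8 ft = 228.549 ft.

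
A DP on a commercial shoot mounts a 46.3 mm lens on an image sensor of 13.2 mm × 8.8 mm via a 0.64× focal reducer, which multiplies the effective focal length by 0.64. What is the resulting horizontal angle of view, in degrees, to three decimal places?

25.113°

Effective focal length f = 46.3 × 0.64 = 29.632 mm.
α = 2·arctan(13.2 / (2 × 29.632)) = 2·arctan(0.22273) ≈ 25.1133°.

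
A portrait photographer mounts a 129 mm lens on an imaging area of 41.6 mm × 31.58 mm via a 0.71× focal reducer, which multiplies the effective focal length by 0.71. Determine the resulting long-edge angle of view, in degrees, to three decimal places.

25.590°

Effective focal length f = 129 × 0.71 = 91.59 mm.
α = 2·arctan(41.6 / (2 × 91.59)) = 2·arctan(0.22710) ≈ 25.5896°.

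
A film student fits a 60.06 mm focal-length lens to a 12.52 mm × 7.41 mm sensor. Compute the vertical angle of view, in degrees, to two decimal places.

Angle of view α = 2·arctan(h/2f) with h = 7.41 mm and f = 60.06 mm.
h/2f = 0.06169; arctan(0.06169) ≈ 3.5300°, so α ≈ 7.0600°.

7.06°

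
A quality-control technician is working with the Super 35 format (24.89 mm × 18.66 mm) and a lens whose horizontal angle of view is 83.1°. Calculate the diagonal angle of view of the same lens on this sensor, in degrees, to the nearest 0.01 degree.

95.85°

From the horizontal AOV: f = 24.89 / (2·tan(41.55°)) = 24.89 / 1.77256 ≈ 14.0418 mm.
Sensor diagonal = √(24.89² + 18.66²) = √967.7077 ≈ 31.1080 mm.
Diagonal AOV = 2·arctan(31.1080 / (2 × 14.0418)) = 2·arctan(1.10769) ≈ 95.8500°.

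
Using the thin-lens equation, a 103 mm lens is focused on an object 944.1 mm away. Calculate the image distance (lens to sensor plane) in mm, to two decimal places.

115.61 mm

1/dᵢ = 1/f − 1/dₒ = 1/103 − 1/944.1 = 0.0086495 mm⁻¹.
dᵢ = 1/0.0086495 ≈ 115.6132 mm.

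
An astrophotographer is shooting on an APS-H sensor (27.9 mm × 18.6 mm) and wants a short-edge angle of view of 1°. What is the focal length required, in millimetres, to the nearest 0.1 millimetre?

From α = 2·arctan(h/2f) we get f = h / (2·tan(α/2)).
With h = 18.6 mm and α/2 = 0.5°, tan(α/2) ≈ 0.00873, so f ≈ 18.6 / 0.01745 ≈ 1065.6744 mm.

1065.7 mm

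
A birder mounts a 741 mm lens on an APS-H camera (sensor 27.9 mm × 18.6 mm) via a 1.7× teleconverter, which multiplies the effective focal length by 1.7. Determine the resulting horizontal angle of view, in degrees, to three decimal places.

1.269°

Effective focal length f = 741 × 1.7 = 1259.7 mm.
α = 2·arctan(27.9 / (2 × 1259.7)) = 2·arctan(0.01107) ≈ 1.2689°.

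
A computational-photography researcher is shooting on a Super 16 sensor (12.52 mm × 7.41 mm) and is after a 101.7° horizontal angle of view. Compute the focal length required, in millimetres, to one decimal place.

5.1 mm

From α = 2·arctan(w/2f) we get f = w / (2·tan(α/2)).
With w = 12.52 mm and α/2 = 50.85°, tan(α/2) ≈ 1.22831, so f ≈ 12.52 / 2.45662 ≈ 5.0964 mm.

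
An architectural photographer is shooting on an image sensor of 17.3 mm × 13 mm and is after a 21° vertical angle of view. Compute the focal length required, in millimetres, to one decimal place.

From α = 2·arctan(h/2f) we get f = h / (2·tan(α/2)).
With h = 13 mm and α/2 = 10.5°, tan(α/2) ≈ 0.18534, so f ≈ 13 / 0.37068 ≈ 35.0709 mm.

35.1 mm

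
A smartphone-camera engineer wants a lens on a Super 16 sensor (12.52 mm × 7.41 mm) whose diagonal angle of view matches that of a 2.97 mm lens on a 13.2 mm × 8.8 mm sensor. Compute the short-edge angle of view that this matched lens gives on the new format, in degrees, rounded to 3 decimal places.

Sensor diagonal = √(13.2² + 8.8²) = √251.6800 ≈ 15.8644 mm.
Sensor diagonal = √(12.52² + 7.41²) = √211.6585 ≈ 14.5485 mm.
Equal diagonal AOV ⇒ f₂ = f₁ · 14.5485/15.8644 = 2.97 × 0.91705 ≈ 2.7236 mm.
Short-edge AOV on the new format = 2·arctan(7.41 / (2 × 2.7236)) = 2·arctan(1.36031) ≈ 107.3589°.

107.359°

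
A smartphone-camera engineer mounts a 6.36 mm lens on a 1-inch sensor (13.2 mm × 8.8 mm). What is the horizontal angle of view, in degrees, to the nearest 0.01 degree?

Angle of view α = 2·arctan(w/2f) with w = 13.2 mm and f = 6.36 mm.
w/2f = 1.03774; arctan(1.03774) ≈ 46.0609°, so α ≈ 92.1218°.

92.12°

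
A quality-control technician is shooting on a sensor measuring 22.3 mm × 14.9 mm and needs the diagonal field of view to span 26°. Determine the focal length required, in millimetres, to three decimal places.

58.085 mm

Sensor diagonal = √(22.3² + 14.9²) = √719.3000 ≈ 26.8198 mm.
From α = 2·arctan(d/2f) we get f = d / (2·tan(α/2)).
With d = 26.8198 mm and α/2 = 13°, tan(α/2) ≈ 0.23087, so f ≈ 26.8198 / 0.46174 ≈ 58.0846 mm.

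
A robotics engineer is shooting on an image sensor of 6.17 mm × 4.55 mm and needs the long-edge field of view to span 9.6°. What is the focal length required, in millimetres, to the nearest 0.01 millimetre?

36.74 mm

From α = 2·arctan(w/2f) we get f = w / (2·tan(α/2)).
With w = 6.17 mm and α/2 = 4.8°, tan(α/2) ≈ 0.08397, so f ≈ 6.17 / 0.16794 ≈ 36.7383 mm.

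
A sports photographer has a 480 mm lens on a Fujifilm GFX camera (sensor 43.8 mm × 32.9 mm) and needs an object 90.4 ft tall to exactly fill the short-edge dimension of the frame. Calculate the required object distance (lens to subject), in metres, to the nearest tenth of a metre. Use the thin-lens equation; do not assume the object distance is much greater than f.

W: 90.4 ft × 304.8 mm/ft = 27553.92 mm.
Magnification m = h/W = dᵢ/dₒ; combined with 1/f = 1/dₒ + 1/dᵢ this gives dₒ = f·(1 + W/h).
dₒ = 480 mm × (1 + 27553.9/32.9) = 480 × 838.5051 ≈ 402482.467 mm = 402.482 m.

402.5 m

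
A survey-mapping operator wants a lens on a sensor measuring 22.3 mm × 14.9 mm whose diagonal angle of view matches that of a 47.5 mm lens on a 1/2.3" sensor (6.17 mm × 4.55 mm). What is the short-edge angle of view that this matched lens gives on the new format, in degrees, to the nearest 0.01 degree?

5.13°

Sensor diagonal = √(6.17² + 4.55²) = √58.7714 ≈ 7.6663 mm.
Sensor diagonal = √(22.3² + 14.9²) = √719.3000 ≈ 26.8198 mm.
Equal diagonal AOV ⇒ f₂ = f₁ · 26.8198/7.6663 = 47.5 × 3.49842 ≈ 166.1750 mm.
Short-edge AOV on the new format = 2·arctan(14.9 / (2 × 166.1750)) = 2·arctan(0.04483) ≈ 5.1340°.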